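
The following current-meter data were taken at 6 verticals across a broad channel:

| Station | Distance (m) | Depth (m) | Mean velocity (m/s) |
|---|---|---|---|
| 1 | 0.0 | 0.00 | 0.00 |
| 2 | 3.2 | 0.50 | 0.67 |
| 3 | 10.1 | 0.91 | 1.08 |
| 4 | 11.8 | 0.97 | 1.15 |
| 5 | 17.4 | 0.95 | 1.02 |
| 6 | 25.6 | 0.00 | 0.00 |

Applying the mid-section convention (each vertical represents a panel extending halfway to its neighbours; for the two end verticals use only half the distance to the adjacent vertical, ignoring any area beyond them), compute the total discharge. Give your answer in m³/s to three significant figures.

16.7 m³/s

w_2 = (10.1 − 0.0)/2 = 5.05 m; q_2 = 0.67 × 0.50 × 5.05 = 1.692 m³/s
w_3 = (11.8 − 3.2)/2 = 4.3 m; q_3 = 1.08 × 0.91 × 4.3 = 4.226 m³/s
w_4 = (17.4 − 10.1)/2 = 3.65 m; q_4 = 1.15 × 0.97 × 3.65 = 4.072 m³/s
w_5 = (25.6 − 11.8)/2 = 6.9 m; q_5 = 1.02 × 0.95 × 6.9 = 6.686 m³/s
Stations 1, 6 contribute zero (depth or velocity is 0).
Q = Σ qᵢ = 16.68 m³/s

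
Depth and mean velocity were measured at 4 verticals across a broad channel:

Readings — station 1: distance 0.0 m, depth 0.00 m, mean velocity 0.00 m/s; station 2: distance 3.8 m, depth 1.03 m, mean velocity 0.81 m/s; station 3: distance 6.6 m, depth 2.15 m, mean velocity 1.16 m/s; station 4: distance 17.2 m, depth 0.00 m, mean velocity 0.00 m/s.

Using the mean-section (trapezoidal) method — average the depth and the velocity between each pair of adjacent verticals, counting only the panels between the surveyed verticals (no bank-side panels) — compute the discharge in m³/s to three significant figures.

Panel 1-2: Δb = 3.8 m, d̄ = (0.00+1.03)/2 = 0.515, v̄ = (0.00+0.81)/2 = 0.405 → q = 3.8×0.515×0.405 = 0.7926 m³/s
Panel 2-3: Δb = 2.8 m, d̄ = (1.03+2.15)/2 = 1.59, v̄ = (0.81+1.16)/2 = 0.985 → q = 2.8×1.59×0.985 = 4.385 m³/s
Panel 3-4: Δb = 10.6 m, d̄ = (2.15+0.00)/2 = 1.075, v̄ = (1.16+0.00)/2 = 0.58 → q = 10.6×1.075×0.58 = 6.609 m³/s
Q = Σ q = 11.79 m³/s

11.8 m³/s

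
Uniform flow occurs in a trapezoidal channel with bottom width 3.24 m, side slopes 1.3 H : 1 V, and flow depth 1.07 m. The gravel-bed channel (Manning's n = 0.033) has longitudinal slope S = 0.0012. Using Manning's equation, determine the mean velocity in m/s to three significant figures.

A = (b + z·y)·y = (3.24 + 1.3×1.07)×1.07 = 4.955 m²
P = b + 2y√(1+z²) = 3.24 + 2×1.07×√(1+1.3²) = 6.750 m
R = A/P = 4.955/6.750 = 0.7341 m
Q = (1/n)·A·R^(2/3)·S^(1/2) = (1/0.033) × 4.955 × 0.7341^(2/3) × 0.0012^(1/2) = 4.233 m³/s
V = Q/A = 4.233/4.955 = 0.8543 m/s

0.854 m/s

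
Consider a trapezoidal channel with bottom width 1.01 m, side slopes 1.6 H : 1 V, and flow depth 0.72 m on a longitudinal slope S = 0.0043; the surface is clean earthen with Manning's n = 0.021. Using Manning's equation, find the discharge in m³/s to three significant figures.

2.72 m³/s

A = (b + z·y)·y = (1.01 + 1.6×0.72)×0.72 = 1.557 m²
P = b + 2y√(1+z²) = 1.01 + 2×0.72×√(1+1.6²) = 3.727 m
R = A/P = 1.557/3.727 = 0.4177 m
Q = (1/n)·A·R^(2/3)·S^(1/2) = (1/0.021) × 1.557 × 0.4177^(2/3) × 0.0043^(1/2) = 2.716 m³/s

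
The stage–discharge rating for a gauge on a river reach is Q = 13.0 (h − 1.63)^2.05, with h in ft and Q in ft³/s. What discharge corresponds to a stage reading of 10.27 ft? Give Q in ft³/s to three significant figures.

Q = 13.0 × (10.27 − 1.63)^2.05 = 13.0 × 8.64^2.05 = 1081 ft³/s

1080 ft³/s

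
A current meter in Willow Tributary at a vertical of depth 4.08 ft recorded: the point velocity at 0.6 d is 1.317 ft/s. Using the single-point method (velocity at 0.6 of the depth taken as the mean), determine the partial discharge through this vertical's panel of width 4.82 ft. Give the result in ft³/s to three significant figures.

v̄ = v₀.₆ = 1.317 ft/s
q = v̄ × d × w = 1.317 × 4.08 × 4.82 = 25.90 ft³/s

25.9 ft³/s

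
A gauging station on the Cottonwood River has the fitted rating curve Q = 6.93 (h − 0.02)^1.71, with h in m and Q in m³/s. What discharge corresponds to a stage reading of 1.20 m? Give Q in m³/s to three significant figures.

9.20 m³/s

Q = 6.93 × (1.20 − 0.02)^1.71 = 6.93 × 1.18^1.71 = 9.197 m³/s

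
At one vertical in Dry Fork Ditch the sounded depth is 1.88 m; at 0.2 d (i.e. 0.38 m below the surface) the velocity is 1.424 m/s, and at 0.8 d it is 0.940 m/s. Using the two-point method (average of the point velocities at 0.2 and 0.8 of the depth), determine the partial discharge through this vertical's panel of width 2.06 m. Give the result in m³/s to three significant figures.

v̄ = (1.424 + 0.940) / 2 = 1.182 m/s
q = v̄ × d × w = 1.182 × 1.88 × 2.06 = 4.578 m³/s

4.58 m³/s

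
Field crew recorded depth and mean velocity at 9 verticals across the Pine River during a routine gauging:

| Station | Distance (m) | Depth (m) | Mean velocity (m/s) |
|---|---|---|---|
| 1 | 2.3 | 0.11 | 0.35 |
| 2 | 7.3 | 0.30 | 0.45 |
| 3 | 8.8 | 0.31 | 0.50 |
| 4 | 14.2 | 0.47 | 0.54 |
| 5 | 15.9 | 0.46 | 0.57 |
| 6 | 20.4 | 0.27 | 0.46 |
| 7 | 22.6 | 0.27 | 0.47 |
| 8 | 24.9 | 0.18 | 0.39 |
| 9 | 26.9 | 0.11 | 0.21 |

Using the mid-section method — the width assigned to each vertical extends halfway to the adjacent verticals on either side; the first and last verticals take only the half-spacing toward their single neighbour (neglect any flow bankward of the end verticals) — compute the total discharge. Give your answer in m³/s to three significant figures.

w_1 = (7.3 − 2.3)/2 = 2.5 m; q_1 = 0.35 × 0.11 × 2.5 = 0.09625 m³/s
w_2 = (8.8 − 2.3)/2 = 3.25 m; q_2 = 0.45 × 0.30 × 3.25 = 0.4388 m³/s
w_3 = (14.2 − 7.3)/2 = 3.45 m; q_3 = 0.50 × 0.31 × 3.45 = 0.5348 m³/s
w_4 = (15.9 − 8.8)/2 = 3.55 m; q_4 = 0.54 × 0.47 × 3.55 = 0.9010 m³/s
w_5 = (20.4 − 14.2)/2 = 3.1 m; q_5 = 0.57 × 0.46 × 3.1 = 0.8128 m³/s
w_6 = (22.6 − 15.9)/2 = 3.35 m; q_6 = 0.46 × 0.27 × 3.35 = 0.4161 m³/s
w_7 = (24.9 − 20.4)/2 = 2.25 m; q_7 = 0.47 × 0.27 × 2.25 = 0.2855 m³/s
w_8 = (26.9 − 22.6)/2 = 2.15 m; q_8 = 0.39 × 0.18 × 2.15 = 0.1509 m³/s
w_9 = (26.9 − 24.9)/2 = 1 m; q_9 = 0.21 × 0.11 × 1 = 0.02310 m³/s
Q = Σ qᵢ = 3.659 m³/s

3.66 m³/s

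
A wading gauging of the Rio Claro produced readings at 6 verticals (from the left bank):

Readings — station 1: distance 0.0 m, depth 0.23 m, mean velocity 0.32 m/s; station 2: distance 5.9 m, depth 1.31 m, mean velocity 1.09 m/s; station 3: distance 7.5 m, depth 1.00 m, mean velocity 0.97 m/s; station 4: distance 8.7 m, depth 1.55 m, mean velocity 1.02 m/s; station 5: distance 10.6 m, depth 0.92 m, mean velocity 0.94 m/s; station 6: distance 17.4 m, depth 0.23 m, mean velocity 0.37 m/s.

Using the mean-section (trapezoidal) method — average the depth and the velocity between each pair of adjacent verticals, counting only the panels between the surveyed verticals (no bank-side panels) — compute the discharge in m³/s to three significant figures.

11.5 m³/s

Panel 1-2: Δb = 5.9 m, d̄ = (0.23+1.31)/2 = 0.77, v̄ = (0.32+1.09)/2 = 0.705 → q = 5.9×0.77×0.705 = 3.203 m³/s
Panel 2-3: Δb = 1.6 m, d̄ = (1.31+1.00)/2 = 1.155, v̄ = (1.09+0.97)/2 = 1.03 → q = 1.6×1.155×1.03 = 1.903 m³/s
Panel 3-4: Δb = 1.2 m, d̄ = (1.00+1.55)/2 = 1.275, v̄ = (0.97+1.02)/2 = 0.995 → q = 1.2×1.275×0.995 = 1.522 m³/s
Panel 4-5: Δb = 1.9 m, d̄ = (1.55+0.92)/2 = 1.235, v̄ = (1.02+0.94)/2 = 0.98 → q = 1.9×1.235×0.98 = 2.300 m³/s
Panel 5-6: Δb = 6.8 m, d̄ = (0.92+0.23)/2 = 0.575, v̄ = (0.94+0.37)/2 = 0.655 → q = 6.8×0.575×0.655 = 2.561 m³/s
Q = Σ q = 11.49 m³/s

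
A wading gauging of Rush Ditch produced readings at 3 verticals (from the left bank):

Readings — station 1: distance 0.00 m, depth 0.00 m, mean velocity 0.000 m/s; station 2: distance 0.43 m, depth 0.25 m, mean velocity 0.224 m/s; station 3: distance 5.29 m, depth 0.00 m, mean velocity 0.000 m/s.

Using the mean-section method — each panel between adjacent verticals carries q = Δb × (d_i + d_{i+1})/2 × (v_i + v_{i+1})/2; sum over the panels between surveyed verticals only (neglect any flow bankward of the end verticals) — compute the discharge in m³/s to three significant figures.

Panel 1-2: Δb = 0.43 m, d̄ = (0.00+0.25)/2 = 0.125, v̄ = (0.000+0.224)/2 = 0.112 → q = 0.43×0.125×0.112 = 0.006020 m³/s
Panel 2-3: Δb = 4.86 m, d̄ = (0.25+0.00)/2 = 0.125, v̄ = (0.224+0.000)/2 = 0.112 → q = 4.86×0.125×0.112 = 0.06804 m³/s
Q = Σ q = 0.07406 m³/s

0.0741 m³/s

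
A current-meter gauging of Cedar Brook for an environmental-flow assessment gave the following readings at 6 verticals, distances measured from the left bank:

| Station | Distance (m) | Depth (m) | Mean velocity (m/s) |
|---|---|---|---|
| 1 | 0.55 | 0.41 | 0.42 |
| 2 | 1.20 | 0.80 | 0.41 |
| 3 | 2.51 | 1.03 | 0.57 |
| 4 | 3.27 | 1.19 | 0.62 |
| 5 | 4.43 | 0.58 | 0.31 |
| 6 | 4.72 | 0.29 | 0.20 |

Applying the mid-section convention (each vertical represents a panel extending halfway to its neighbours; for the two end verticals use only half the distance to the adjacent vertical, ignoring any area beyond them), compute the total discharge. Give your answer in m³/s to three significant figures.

w_1 = (1.20 − 0.55)/2 = 0.325 m; q_1 = 0.42 × 0.41 × 0.325 = 0.05597 m³/s
w_2 = (2.51 − 0.55)/2 = 0.98 m; q_2 = 0.41 × 0.80 × 0.98 = 0.3214 m³/s
w_3 = (3.27 − 1.20)/2 = 1.035 m; q_3 = 0.57 × 1.03 × 1.035 = 0.6076 m³/s
w_4 = (4.43 − 2.51)/2 = 0.96 m; q_4 = 0.62 × 1.19 × 0.96 = 0.7083 m³/s
w_5 = (4.72 − 3.27)/2 = 0.725 m; q_5 = 0.31 × 0.58 × 0.725 = 0.1304 m³/s
w_6 = (4.72 − 4.43)/2 = 0.145 m; q_6 = 0.20 × 0.29 × 0.145 = 0.008410 m³/s
Q = Σ qᵢ = 1.832 m³/s

1.83 m³/s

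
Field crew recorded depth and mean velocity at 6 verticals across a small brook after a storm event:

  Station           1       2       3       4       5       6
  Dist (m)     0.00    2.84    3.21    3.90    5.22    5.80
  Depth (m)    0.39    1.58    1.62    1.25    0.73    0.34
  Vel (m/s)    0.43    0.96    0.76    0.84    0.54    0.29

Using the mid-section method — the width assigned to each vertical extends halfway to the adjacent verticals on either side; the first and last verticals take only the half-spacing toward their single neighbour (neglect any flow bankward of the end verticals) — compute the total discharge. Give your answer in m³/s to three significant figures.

4.78 m³/s

w_1 = (2.84 − 0.00)/2 = 1.42 m; q_1 = 0.43 × 0.39 × 1.42 = 0.2381 m³/s
w_2 = (3.21 − 0.00)/2 = 1.605 m; q_2 = 0.96 × 1.58 × 1.605 = 2.434 m³/s
w_3 = (3.90 − 2.84)/2 = 0.53 m; q_3 = 0.76 × 1.62 × 0.53 = 0.6525 m³/s
w_4 = (5.22 − 3.21)/2 = 1.005 m; q_4 = 0.84 × 1.25 × 1.005 = 1.055 m³/s
w_5 = (5.80 − 3.90)/2 = 0.95 m; q_5 = 0.54 × 0.73 × 0.95 = 0.3745 m³/s
w_6 = (5.80 − 5.22)/2 = 0.29 m; q_6 = 0.29 × 0.34 × 0.29 = 0.02859 m³/s
Q = Σ qᵢ = 4.783 m³/s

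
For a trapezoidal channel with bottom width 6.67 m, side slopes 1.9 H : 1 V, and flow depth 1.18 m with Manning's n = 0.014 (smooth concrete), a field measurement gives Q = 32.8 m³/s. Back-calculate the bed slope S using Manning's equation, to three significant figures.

0.00221

A = (b + z·y)·y = (6.67 + 1.9×1.18)×1.18 = 10.52 m²
P = b + 2y√(1+z²) = 6.67 + 2×1.18×√(1+1.9²) = 11.74 m
R = A/P = 10.52/11.74 = 0.8960 m
S = (Q·n / (1·A·R^(2/3)))² = (32.8×0.014 / (1×10.52×0.9294))² = 0.002207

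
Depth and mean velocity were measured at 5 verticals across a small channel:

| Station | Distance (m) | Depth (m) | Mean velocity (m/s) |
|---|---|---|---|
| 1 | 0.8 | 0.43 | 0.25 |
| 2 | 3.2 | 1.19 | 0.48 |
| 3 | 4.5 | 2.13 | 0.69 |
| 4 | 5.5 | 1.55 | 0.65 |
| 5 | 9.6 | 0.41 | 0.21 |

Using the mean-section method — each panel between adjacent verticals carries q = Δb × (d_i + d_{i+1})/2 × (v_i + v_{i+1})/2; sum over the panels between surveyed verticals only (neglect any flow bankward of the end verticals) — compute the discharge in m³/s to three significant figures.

Panel 1-2: Δb = 2.4 m, d̄ = (0.43+1.19)/2 = 0.81, v̄ = (0.25+0.48)/2 = 0.365 → q = 2.4×0.81×0.365 = 0.7096 m³/s
Panel 2-3: Δb = 1.3 m, d̄ = (1.19+2.13)/2 = 1.66, v̄ = (0.48+0.69)/2 = 0.585 → q = 1.3×1.66×0.585 = 1.262 m³/s
Panel 3-4: Δb = 1 m, d̄ = (2.13+1.55)/2 = 1.84, v̄ = (0.69+0.65)/2 = 0.67 → q = 1×1.84×0.67 = 1.233 m³/s
Panel 4-5: Δb = 4.1 m, d̄ = (1.55+0.41)/2 = 0.98, v̄ = (0.65+0.21)/2 = 0.43 → q = 4.1×0.98×0.43 = 1.728 m³/s
Q = Σ q = 4.933 m³/s

4.93 m³/s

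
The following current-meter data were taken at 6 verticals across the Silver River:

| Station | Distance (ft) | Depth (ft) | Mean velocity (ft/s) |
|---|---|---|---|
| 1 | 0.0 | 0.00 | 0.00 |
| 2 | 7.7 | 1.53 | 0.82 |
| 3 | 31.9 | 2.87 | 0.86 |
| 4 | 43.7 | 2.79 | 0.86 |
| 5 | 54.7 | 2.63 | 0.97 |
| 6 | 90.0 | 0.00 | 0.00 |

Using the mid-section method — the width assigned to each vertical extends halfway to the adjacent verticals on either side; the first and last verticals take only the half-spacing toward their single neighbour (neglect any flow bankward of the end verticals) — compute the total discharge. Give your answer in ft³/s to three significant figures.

w_2 = (31.9 − 0.0)/2 = 15.95 ft; q_2 = 0.82 × 1.53 × 15.95 = 20.01 ft³/s
w_3 = (43.7 − 7.7)/2 = 18 ft; q_3 = 0.86 × 2.87 × 18 = 44.43 ft³/s
w_4 = (54.7 − 31.9)/2 = 11.4 ft; q_4 = 0.86 × 2.79 × 11.4 = 27.35 ft³/s
w_5 = (90.0 − 43.7)/2 = 23.15 ft; q_5 = 0.97 × 2.63 × 23.15 = 59.06 ft³/s
Stations 1, 6 contribute zero (depth or velocity is 0).
Q = Σ qᵢ = 150.8 ft³/s

151 ft³/s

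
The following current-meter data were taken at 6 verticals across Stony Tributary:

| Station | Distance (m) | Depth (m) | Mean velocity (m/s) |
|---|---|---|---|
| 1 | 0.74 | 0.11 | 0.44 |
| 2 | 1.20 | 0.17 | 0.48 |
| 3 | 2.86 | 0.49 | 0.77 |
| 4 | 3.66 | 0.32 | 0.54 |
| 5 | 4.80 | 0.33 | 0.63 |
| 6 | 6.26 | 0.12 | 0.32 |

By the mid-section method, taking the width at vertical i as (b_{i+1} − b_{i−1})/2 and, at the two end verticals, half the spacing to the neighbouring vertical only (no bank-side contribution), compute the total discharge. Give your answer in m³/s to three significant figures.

w_1 = (1.20 − 0.74)/2 = 0.23 m; q_1 = 0.44 × 0.11 × 0.23 = 0.01113 m³/s
w_2 = (2.86 − 0.74)/2 = 1.06 m; q_2 = 0.48 × 0.17 × 1.06 = 0.08650 m³/s
w_3 = (3.66 − 1.20)/2 = 1.23 m; q_3 = 0.77 × 0.49 × 1.23 = 0.4641 m³/s
w_4 = (4.80 − 2.86)/2 = 0.97 m; q_4 = 0.54 × 0.32 × 0.97 = 0.1676 m³/s
w_5 = (6.26 − 3.66)/2 = 1.3 m; q_5 = 0.63 × 0.33 × 1.3 = 0.2703 m³/s
w_6 = (6.26 − 4.80)/2 = 0.73 m; q_6 = 0.32 × 0.12 × 0.73 = 0.02803 m³/s
Q = Σ qᵢ = 1.028 m³/s

1.03 m³/s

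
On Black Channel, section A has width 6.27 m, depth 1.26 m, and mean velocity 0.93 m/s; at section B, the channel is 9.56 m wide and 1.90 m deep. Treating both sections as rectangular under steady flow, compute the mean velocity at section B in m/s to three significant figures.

0.404 m/s

Q = A₁V₁ = (6.27×1.26) × 0.93 = 7.347 m³/s
A₂ = 9.56 × 1.90 = 18.16 m²
V₂ = Q/A₂ = 7.347/18.16 = 0.4045 m/s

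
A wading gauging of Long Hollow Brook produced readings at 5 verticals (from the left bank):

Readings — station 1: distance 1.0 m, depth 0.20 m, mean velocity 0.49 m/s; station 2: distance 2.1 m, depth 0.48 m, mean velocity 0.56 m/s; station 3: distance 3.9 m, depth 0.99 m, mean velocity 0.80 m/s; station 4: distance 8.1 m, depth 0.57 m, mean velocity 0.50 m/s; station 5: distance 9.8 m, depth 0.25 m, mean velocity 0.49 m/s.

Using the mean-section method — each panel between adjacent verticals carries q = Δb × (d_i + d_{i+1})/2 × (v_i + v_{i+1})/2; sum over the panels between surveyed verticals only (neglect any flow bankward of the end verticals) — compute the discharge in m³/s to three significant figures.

Panel 1-2: Δb = 1.1 m, d̄ = (0.20+0.48)/2 = 0.34, v̄ = (0.49+0.56)/2 = 0.525 → q = 1.1×0.34×0.525 = 0.1964 m³/s
Panel 2-3: Δb = 1.8 m, d̄ = (0.48+0.99)/2 = 0.735, v̄ = (0.56+0.80)/2 = 0.68 → q = 1.8×0.735×0.68 = 0.8996 m³/s
Panel 3-4: Δb = 4.2 m, d̄ = (0.99+0.57)/2 = 0.78, v̄ = (0.80+0.50)/2 = 0.65 → q = 4.2×0.78×0.65 = 2.129 m³/s
Panel 4-5: Δb = 1.7 m, d̄ = (0.57+0.25)/2 = 0.41, v̄ = (0.50+0.49)/2 = 0.495 → q = 1.7×0.41×0.495 = 0.3450 m³/s
Q = Σ q = 3.570 m³/s

3.57 m³/s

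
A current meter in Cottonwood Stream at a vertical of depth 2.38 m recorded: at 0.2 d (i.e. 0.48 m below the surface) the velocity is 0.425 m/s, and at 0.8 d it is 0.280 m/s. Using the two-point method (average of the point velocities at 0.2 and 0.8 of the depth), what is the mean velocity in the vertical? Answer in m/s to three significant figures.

0.353 m/s

v̄ = (0.425 + 0.280) / 2 = 0.3525 m/s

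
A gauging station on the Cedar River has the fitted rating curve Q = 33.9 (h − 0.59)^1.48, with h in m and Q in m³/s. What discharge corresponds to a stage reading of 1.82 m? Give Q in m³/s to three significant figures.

46.1 m³/s

Q = 33.9 × (1.82 − 0.59)^1.48 = 33.9 × 1.23^1.48 = 46.05 m³/s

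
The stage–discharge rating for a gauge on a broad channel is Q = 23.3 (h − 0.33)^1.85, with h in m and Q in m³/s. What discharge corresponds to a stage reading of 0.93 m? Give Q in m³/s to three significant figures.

Q = 23.3 × (0.93 − 0.33)^1.85 = 23.3 × 0.6^1.85 = 9.056 m³/s

9.06 m³/s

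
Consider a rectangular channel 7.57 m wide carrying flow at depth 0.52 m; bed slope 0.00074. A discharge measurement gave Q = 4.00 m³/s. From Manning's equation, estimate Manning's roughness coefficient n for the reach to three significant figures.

A = b·y = 7.57 × 0.52 = 3.936 m²
P = b + 2y = 7.57 + 2×0.52 = 8.610 m
R = A/P = 3.936/8.610 = 0.4572 m
n = (1/Q)·A·R^(2/3)·S^(1/2) = (1/4.00) × 3.936 × 0.5935 × 0.02720 = 0.01589

0.0159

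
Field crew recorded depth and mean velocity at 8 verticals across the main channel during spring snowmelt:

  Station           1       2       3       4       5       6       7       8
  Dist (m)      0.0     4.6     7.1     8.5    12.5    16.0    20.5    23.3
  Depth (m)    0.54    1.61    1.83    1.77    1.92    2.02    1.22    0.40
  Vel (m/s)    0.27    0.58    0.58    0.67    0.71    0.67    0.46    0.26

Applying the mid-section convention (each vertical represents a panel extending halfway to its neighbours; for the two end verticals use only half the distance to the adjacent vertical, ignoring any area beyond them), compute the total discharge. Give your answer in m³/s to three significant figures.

w_1 = (4.6 − 0.0)/2 = 2.3 m; q_1 = 0.27 × 0.54 × 2.3 = 0.3353 m³/s
w_2 = (7.1 − 0.0)/2 = 3.55 m; q_2 = 0.58 × 1.61 × 3.55 = 3.315 m³/s
w_3 = (8.5 − 4.6)/2 = 1.95 m; q_3 = 0.58 × 1.83 × 1.95 = 2.070 m³/s
w_4 = (12.5 − 7.1)/2 = 2.7 m; q_4 = 0.67 × 1.77 × 2.7 = 3.202 m³/s
w_5 = (16.0 − 8.5)/2 = 3.75 m; q_5 = 0.71 × 1.92 × 3.75 = 5.112 m³/s
w_6 = (20.5 − 12.5)/2 = 4 m; q_6 = 0.67 × 2.02 × 4 = 5.414 m³/s
w_7 = (23.3 − 16.0)/2 = 3.65 m; q_7 = 0.46 × 1.22 × 3.65 = 2.048 m³/s
w_8 = (23.3 − 20.5)/2 = 1.4 m; q_8 = 0.26 × 0.40 × 1.4 = 0.1456 m³/s
Q = Σ qᵢ = 21.64 m³/s

21.6 m³/s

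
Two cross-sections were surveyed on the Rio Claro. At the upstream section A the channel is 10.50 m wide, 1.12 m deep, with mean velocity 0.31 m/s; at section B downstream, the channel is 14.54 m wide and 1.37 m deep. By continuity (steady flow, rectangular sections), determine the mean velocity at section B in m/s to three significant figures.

0.183 m/s

Q = A₁V₁ = (10.50×1.12) × 0.31 = 3.646 m³/s
A₂ = 14.54 × 1.37 = 19.92 m²
V₂ = Q/A₂ = 3.646/19.92 = 0.1830 m/s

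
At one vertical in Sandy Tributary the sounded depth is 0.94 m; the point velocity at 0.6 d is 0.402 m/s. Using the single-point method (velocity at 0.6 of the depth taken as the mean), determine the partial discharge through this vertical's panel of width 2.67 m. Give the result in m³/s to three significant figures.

v̄ = v₀.₆ = 0.402 m/s
q = v̄ × d × w = 0.4020 × 0.94 × 2.67 = 1.009 m³/s

1.01 m³/s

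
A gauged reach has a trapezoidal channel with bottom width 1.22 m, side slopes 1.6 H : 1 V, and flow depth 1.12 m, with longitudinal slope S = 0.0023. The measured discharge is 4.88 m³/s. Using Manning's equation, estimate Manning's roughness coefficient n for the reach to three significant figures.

A = (b + z·y)·y = (1.22 + 1.6×1.12)×1.12 = 3.373 m²
P = b + 2y√(1+z²) = 1.22 + 2×1.12×√(1+1.6²) = 5.446 m
R = A/P = 3.373/5.446 = 0.6194 m
n = (1/Q)·A·R^(2/3)·S^(1/2) = (1/4.88) × 3.373 × 0.7266 × 0.04796 = 0.02409

0.0241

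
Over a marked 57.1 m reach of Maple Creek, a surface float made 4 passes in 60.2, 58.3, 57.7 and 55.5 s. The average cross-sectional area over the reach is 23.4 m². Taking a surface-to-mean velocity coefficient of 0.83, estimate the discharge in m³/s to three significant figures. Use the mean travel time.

19.1 m³/s

t̄ = (60.2 + 58.3 + 57.7 + 55.5) / 4 = 57.925 s
v_surface = L / t̄ = 57.1 / 57.925 = 0.9858 m/s
v_mean = 0.83 × 0.9858 = 0.8182 m/s
Q = A × v_mean = 23.4 × 0.8182 = 19.15 m³/s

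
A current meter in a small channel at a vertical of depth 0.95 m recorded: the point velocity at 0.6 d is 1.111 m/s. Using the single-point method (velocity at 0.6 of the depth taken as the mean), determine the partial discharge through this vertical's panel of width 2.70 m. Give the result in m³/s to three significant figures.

v̄ = v₀.₆ = 1.111 m/s
q = v̄ × d × w = 1.111 × 0.95 × 2.70 = 2.850 m³/s

2.85 m³/s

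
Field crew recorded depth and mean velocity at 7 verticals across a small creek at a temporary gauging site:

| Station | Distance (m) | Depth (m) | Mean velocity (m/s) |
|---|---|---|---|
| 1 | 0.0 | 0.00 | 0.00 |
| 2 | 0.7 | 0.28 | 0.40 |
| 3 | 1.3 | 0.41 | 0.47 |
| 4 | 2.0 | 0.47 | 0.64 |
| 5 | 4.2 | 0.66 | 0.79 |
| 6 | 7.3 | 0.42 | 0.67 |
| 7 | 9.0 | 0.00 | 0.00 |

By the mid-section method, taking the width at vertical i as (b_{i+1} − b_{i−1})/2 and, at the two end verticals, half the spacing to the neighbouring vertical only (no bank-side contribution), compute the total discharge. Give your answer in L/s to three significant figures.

2690 L/s

w_2 = (1.3 − 0.0)/2 = 0.65 m; q_2 = 0.40 × 0.28 × 0.65 = 0.07280 m³/s
w_3 = (2.0 − 0.7)/2 = 0.65 m; q_3 = 0.47 × 0.41 × 0.65 = 0.1253 m³/s
w_4 = (4.2 − 1.3)/2 = 1.45 m; q_4 = 0.64 × 0.47 × 1.45 = 0.4362 m³/s
w_5 = (7.3 − 2.0)/2 = 2.65 m; q_5 = 0.79 × 0.66 × 2.65 = 1.382 m³/s
w_6 = (9.0 − 4.2)/2 = 2.4 m; q_6 = 0.67 × 0.42 × 2.4 = 0.6754 m³/s
Stations 1, 7 contribute zero (depth or velocity is 0).
Q = Σ qᵢ = 2.691 m³/s
= 2.691 × 1000 = 2691 L/s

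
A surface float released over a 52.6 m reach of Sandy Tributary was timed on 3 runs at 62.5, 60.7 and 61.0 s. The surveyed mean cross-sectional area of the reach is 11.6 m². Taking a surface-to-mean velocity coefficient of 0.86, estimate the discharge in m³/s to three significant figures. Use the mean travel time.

t̄ = (62.5 + 60.7 + 61.0) / 3 = 61.4 s
v_surface = L / t̄ = 52.6 / 61.4 = 0.8567 m/s
v_mean = 0.86 × 0.8567 = 0.7367 m/s
Q = A × v_mean = 11.6 × 0.7367 = 8.546 m³/s

8.55 m³/s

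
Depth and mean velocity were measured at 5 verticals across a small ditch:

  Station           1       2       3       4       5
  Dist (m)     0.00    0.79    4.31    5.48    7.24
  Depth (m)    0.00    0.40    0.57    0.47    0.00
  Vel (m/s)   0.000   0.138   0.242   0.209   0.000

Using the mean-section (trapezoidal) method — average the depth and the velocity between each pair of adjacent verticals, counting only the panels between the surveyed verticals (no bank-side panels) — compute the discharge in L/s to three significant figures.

516 L/s

Panel 1-2: Δb = 0.79 m, d̄ = (0.00+0.40)/2 = 0.2, v̄ = (0.000+0.138)/2 = 0.069 → q = 0.79×0.2×0.069 = 0.01090 m³/s
Panel 2-3: Δb = 3.52 m, d̄ = (0.40+0.57)/2 = 0.485, v̄ = (0.138+0.242)/2 = 0.19 → q = 3.52×0.485×0.19 = 0.3244 m³/s
Panel 3-4: Δb = 1.17 m, d̄ = (0.57+0.47)/2 = 0.52, v̄ = (0.242+0.209)/2 = 0.2255 → q = 1.17×0.52×0.2255 = 0.1372 m³/s
Panel 4-5: Δb = 1.76 m, d̄ = (0.47+0.00)/2 = 0.235, v̄ = (0.209+0.000)/2 = 0.1045 → q = 1.76×0.235×0.1045 = 0.04322 m³/s
Q = Σ q = 0.5157 m³/s
= 0.5157 × 1000 = 515.7 L/s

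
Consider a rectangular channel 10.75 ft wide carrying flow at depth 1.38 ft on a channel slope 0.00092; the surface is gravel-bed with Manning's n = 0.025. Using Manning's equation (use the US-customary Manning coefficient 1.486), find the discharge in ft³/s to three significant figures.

28.5 ft³/s

A = b·y = 10.75 × 1.38 = 14.84 ft²
P = b + 2y = 10.75 + 2×1.38 = 13.51 ft
R = A/P = 14.84/13.51 = 1.098 ft
Q = (1.486/n)·A·R^(2/3)·S^(1/2) = (1.486/0.025) × 14.84 × 1.098^(2/3) × 0.00092^(1/2) = 28.47 ft³/s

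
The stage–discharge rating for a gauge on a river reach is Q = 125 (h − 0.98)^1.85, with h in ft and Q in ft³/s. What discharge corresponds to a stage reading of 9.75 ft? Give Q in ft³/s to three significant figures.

Q = 125 × (9.75 − 0.98)^1.85 = 125 × 8.77^1.85 = 6942 ft³/s

6940 ft³/s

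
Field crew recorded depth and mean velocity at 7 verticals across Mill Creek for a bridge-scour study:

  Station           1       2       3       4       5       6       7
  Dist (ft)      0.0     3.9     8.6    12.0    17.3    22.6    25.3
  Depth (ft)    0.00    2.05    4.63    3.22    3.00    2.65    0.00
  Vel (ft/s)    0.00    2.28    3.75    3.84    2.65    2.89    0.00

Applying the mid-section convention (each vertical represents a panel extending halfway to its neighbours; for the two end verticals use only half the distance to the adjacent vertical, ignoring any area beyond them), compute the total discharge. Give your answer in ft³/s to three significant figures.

w_2 = (8.6 − 0.0)/2 = 4.3 ft; q_2 = 2.28 × 2.05 × 4.3 = 20.10 ft³/s
w_3 = (12.0 − 3.9)/2 = 4.05 ft; q_3 = 3.75 × 4.63 × 4.05 = 70.32 ft³/s
w_4 = (17.3 − 8.6)/2 = 4.35 ft; q_4 = 3.84 × 3.22 × 4.35 = 53.79 ft³/s
w_5 = (22.6 − 12.0)/2 = 5.3 ft; q_5 = 2.65 × 3.00 × 5.3 = 42.14 ft³/s
w_6 = (25.3 − 17.3)/2 = 4 ft; q_6 = 2.89 × 2.65 × 4 = 30.63 ft³/s
Stations 1, 7 contribute zero (depth or velocity is 0).
Q = Σ qᵢ = 217.0 ft³/s

217 ft³/s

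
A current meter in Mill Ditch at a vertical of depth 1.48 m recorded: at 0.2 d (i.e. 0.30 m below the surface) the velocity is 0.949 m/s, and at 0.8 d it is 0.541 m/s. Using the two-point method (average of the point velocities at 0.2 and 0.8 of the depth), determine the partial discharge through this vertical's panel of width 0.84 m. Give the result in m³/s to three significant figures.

v̄ = (0.949 + 0.541) / 2 = 0.7450 m/s
q = v̄ × d × w = 0.7450 × 1.48 × 0.84 = 0.9262 m³/s

0.926 m³/s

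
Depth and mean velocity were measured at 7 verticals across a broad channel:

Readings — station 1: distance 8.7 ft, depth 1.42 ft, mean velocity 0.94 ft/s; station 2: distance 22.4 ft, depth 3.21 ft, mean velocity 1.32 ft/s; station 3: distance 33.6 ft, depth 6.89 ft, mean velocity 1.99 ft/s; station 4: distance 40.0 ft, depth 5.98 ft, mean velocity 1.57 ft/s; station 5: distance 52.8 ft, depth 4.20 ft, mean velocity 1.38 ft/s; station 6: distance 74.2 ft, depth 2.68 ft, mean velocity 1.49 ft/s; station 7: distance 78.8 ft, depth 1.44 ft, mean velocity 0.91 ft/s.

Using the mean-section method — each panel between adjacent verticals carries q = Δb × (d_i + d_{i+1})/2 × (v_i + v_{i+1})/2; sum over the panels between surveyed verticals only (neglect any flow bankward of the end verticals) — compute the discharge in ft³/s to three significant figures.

416 ft³/s

Panel 1-2: Δb = 13.7 ft, d̄ = (1.42+3.21)/2 = 2.315, v̄ = (0.94+1.32)/2 = 1.13 → q = 13.7×2.315×1.13 = 35.84 ft³/s
Panel 2-3: Δb = 11.2 ft, d̄ = (3.21+6.89)/2 = 5.05, v̄ = (1.32+1.99)/2 = 1.655 → q = 11.2×5.05×1.655 = 93.61 ft³/s
Panel 3-4: Δb = 6.4 ft, d̄ = (6.89+5.98)/2 = 6.435, v̄ = (1.99+1.57)/2 = 1.78 → q = 6.4×6.435×1.78 = 73.31 ft³/s
Panel 4-5: Δb = 12.8 ft, d̄ = (5.98+4.20)/2 = 5.09, v̄ = (1.57+1.38)/2 = 1.475 → q = 12.8×5.09×1.475 = 96.10 ft³/s
Panel 5-6: Δb = 21.4 ft, d̄ = (4.20+2.68)/2 = 3.44, v̄ = (1.38+1.49)/2 = 1.435 → q = 21.4×3.44×1.435 = 105.6 ft³/s
Panel 6-7: Δb = 4.6 ft, d̄ = (2.68+1.44)/2 = 2.06, v̄ = (1.49+0.91)/2 = 1.2 → q = 4.6×2.06×1.2 = 11.37 ft³/s
Q = Σ q = 415.9 ft³/s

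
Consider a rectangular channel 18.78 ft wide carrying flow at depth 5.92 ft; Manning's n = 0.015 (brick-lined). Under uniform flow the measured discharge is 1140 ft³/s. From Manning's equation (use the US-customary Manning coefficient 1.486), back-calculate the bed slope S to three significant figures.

A = b·y = 18.78 × 5.92 = 111.2 ft²
P = b + 2y = 18.78 + 2×5.92 = 30.62 ft
R = A/P = 111.2/30.62 = 3.631 ft
S = (Q·n / (1.486·A·R^(2/3)))² = (1140×0.015 / (1.486×111.2×2.362))² = 0.001920

0.00192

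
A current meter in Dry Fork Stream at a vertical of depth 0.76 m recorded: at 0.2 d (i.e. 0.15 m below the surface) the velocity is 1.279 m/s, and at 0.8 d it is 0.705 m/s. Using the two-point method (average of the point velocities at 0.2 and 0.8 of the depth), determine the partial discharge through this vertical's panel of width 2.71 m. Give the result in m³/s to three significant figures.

2.04 m³/s

v̄ = (1.279 + 0.705) / 2 = 0.9920 m/s
q = v̄ × d × w = 0.9920 × 0.76 × 2.71 = 2.043 m³/s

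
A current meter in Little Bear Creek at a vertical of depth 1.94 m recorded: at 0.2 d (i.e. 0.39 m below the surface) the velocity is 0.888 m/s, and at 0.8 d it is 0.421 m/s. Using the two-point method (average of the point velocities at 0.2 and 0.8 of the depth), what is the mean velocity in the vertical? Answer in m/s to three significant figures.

0.655 m/s

v̄ = (0.888 + 0.421) / 2 = 0.6545 m/s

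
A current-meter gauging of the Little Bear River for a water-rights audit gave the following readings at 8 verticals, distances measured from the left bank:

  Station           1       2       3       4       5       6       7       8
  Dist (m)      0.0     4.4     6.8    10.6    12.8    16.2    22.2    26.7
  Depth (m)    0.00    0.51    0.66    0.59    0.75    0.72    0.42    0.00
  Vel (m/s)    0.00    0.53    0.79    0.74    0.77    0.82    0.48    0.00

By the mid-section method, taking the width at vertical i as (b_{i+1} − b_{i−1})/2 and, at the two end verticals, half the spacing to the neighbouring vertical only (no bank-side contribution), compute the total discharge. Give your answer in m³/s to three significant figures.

w_2 = (6.8 − 0.0)/2 = 3.4 m; q_2 = 0.53 × 0.51 × 3.4 = 0.9190 m³/s
w_3 = (10.6 − 4.4)/2 = 3.1 m; q_3 = 0.79 × 0.66 × 3.1 = 1.616 m³/s
w_4 = (12.8 − 6.8)/2 = 3 m; q_4 = 0.74 × 0.59 × 3 = 1.310 m³/s
w_5 = (16.2 − 10.6)/2 = 2.8 m; q_5 = 0.77 × 0.75 × 2.8 = 1.617 m³/s
w_6 = (22.2 − 12.8)/2 = 4.7 m; q_6 = 0.82 × 0.72 × 4.7 = 2.775 m³/s
w_7 = (26.7 − 16.2)/2 = 5.25 m; q_7 = 0.48 × 0.42 × 5.25 = 1.058 m³/s
Stations 1, 8 contribute zero (depth or velocity is 0).
Q = Σ qᵢ = 9.295 m³/s

9.30 m³/s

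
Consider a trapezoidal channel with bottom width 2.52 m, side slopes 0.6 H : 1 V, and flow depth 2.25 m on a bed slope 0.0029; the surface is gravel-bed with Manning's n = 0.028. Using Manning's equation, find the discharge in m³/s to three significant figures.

18.1 m³/s

A = (b + z·y)·y = (2.52 + 0.6×2.25)×2.25 = 8.708 m²
P = b + 2y√(1+z²) = 2.52 + 2×2.25×√(1+0.6²) = 7.768 m
R = A/P = 8.708/7.768 = 1.121 m
Q = (1/n)·A·R^(2/3)·S^(1/2) = (1/0.028) × 8.708 × 1.121^(2/3) × 0.0029^(1/2) = 18.07 m³/s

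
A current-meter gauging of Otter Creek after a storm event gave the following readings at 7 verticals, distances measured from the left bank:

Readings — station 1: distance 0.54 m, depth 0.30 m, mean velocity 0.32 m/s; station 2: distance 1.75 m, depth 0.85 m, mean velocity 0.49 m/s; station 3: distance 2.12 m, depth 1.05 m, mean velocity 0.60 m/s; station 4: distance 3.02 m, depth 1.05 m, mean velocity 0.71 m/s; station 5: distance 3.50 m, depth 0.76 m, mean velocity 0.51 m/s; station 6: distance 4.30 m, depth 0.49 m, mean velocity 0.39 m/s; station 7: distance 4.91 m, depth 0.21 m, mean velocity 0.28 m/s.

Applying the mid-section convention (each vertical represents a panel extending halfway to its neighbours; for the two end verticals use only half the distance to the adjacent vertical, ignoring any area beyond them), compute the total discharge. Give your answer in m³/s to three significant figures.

w_1 = (1.75 − 0.54)/2 = 0.605 m; q_1 = 0.32 × 0.30 × 0.605 = 0.05808 m³/s
w_2 = (2.12 − 0.54)/2 = 0.79 m; q_2 = 0.49 × 0.85 × 0.79 = 0.3290 m³/s
w_3 = (3.02 − 1.75)/2 = 0.635 m; q_3 = 0.60 × 1.05 × 0.635 = 0.4001 m³/s
w_4 = (3.50 − 2.12)/2 = 0.69 m; q_4 = 0.71 × 1.05 × 0.69 = 0.5144 m³/s
w_5 = (4.30 − 3.02)/2 = 0.64 m; q_5 = 0.51 × 0.76 × 0.64 = 0.2481 m³/s
w_6 = (4.91 − 3.50)/2 = 0.705 m; q_6 = 0.39 × 0.49 × 0.705 = 0.1347 m³/s
w_7 = (4.91 − 4.30)/2 = 0.305 m; q_7 = 0.28 × 0.21 × 0.305 = 0.01793 m³/s
Q = Σ qᵢ = 1.702 m³/s

1.70 m³/s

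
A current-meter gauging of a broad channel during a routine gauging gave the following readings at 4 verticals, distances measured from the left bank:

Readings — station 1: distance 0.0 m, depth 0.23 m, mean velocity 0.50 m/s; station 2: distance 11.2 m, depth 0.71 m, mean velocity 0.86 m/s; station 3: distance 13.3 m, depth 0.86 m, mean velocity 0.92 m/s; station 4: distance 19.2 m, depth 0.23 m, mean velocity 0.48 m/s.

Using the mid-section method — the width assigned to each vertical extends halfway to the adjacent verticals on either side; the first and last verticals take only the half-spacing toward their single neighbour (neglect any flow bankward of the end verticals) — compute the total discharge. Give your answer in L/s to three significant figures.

w_1 = (11.2 − 0.0)/2 = 5.6 m; q_1 = 0.50 × 0.23 × 5.6 = 0.6440 m³/s
w_2 = (13.3 − 0.0)/2 = 6.65 m; q_2 = 0.86 × 0.71 × 6.65 = 4.060 m³/s
w_3 = (19.2 − 11.2)/2 = 4 m; q_3 = 0.92 × 0.86 × 4 = 3.165 m³/s
w_4 = (19.2 − 13.3)/2 = 2.95 m; q_4 = 0.48 × 0.23 × 2.95 = 0.3257 m³/s
Q = Σ qᵢ = 8.195 m³/s
= 8.195 × 1000 = 8195 L/s

8190 L/s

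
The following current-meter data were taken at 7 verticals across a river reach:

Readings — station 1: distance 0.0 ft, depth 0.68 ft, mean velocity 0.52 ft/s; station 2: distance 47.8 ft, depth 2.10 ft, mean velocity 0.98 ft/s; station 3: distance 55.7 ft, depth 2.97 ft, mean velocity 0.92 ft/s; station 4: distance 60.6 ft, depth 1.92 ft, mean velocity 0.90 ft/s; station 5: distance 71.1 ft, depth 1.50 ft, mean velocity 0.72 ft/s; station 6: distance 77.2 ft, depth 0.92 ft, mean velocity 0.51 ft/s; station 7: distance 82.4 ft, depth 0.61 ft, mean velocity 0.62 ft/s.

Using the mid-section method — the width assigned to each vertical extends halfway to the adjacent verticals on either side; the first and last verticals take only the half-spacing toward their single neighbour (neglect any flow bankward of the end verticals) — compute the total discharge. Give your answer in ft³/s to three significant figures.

w_1 = (47.8 − 0.0)/2 = 23.9 ft; q_1 = 0.52 × 0.68 × 23.9 = 8.451 ft³/s
w_2 = (55.7 − 0.0)/2 = 27.85 ft; q_2 = 0.98 × 2.10 × 27.85 = 57.32 ft³/s
w_3 = (60.6 − 47.8)/2 = 6.4 ft; q_3 = 0.92 × 2.97 × 6.4 = 17.49 ft³/s
w_4 = (71.1 − 55.7)/2 = 7.7 ft; q_4 = 0.90 × 1.92 × 7.7 = 13.31 ft³/s
w_5 = (77.2 − 60.6)/2 = 8.3 ft; q_5 = 0.72 × 1.50 × 8.3 = 8.964 ft³/s
w_6 = (82.4 − 71.1)/2 = 5.65 ft; q_6 = 0.51 × 0.92 × 5.65 = 2.651 ft³/s
w_7 = (82.4 − 77.2)/2 = 2.6 ft; q_7 = 0.62 × 0.61 × 2.6 = 0.9833 ft³/s
Q = Σ qᵢ = 109.2 ft³/s

109 ft³/s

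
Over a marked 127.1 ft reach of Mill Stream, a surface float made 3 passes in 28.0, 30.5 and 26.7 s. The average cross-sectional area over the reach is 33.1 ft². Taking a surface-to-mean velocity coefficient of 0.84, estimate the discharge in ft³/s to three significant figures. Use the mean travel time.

124 ft³/s

t̄ = (28.0 + 30.5 + 26.7) / 3 = 28.4 s
v_surface = L / t̄ = 127.1 / 28.4 = 4.475 ft/s
v_mean = 0.84 × 4.475 = 3.759 ft/s
Q = A × v_mean = 33.1 × 3.759 = 124.4 ft³/s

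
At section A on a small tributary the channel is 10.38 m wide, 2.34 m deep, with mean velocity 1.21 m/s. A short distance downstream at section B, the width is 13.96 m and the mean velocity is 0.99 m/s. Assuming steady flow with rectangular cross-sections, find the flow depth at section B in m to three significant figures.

2.13 m

Q = A₁V₁ = (10.38×2.34) × 1.21 = 29.39 m³/s
d₂ = Q/(b₂ V₂) = 29.39/(13.96×0.99) = 2.127 m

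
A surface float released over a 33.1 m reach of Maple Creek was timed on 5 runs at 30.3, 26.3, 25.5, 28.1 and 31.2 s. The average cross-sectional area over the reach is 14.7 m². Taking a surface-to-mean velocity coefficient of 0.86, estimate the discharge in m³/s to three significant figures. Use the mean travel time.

t̄ = (30.3 + 26.3 + 25.5 + 28.1 + 31.2) / 5 = 28.28 s
v_surface = L / t̄ = 33.1 / 28.28 = 1.170 m/s
v_mean = 0.86 × 1.170 = 1.007 m/s
Q = A × v_mean = 14.7 × 1.007 = 14.80 m³/s

14.8 m³/s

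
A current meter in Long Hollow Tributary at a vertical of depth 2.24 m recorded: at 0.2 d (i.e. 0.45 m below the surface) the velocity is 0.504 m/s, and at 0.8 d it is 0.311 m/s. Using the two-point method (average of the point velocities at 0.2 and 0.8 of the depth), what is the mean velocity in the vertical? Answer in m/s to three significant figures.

0.408 m/s

v̄ = (0.504 + 0.311) / 2 = 0.4075 m/s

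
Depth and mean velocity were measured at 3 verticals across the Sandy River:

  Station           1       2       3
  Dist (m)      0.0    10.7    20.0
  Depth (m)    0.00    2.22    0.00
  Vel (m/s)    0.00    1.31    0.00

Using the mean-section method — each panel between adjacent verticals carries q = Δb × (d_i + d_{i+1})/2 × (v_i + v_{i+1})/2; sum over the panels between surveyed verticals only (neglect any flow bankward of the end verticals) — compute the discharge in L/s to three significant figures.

14500 L/s

Panel 1-2: Δb = 10.7 m, d̄ = (0.00+2.22)/2 = 1.11, v̄ = (0.00+1.31)/2 = 0.655 → q = 10.7×1.11×0.655 = 7.779 m³/s
Panel 2-3: Δb = 9.3 m, d̄ = (2.22+0.00)/2 = 1.11, v̄ = (1.31+0.00)/2 = 0.655 → q = 9.3×1.11×0.655 = 6.762 m³/s
Q = Σ q = 14.54 m³/s
= 14.54 × 1000 = 14540 L/s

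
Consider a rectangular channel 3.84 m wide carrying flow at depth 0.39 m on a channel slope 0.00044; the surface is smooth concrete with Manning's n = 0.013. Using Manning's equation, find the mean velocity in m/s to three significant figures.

A = b·y = 3.84 × 0.39 = 1.498 m²
P = b + 2y = 3.84 + 2×0.39 = 4.620 m
R = A/P = 1.498/4.620 = 0.3242 m
Q = (1/n)·A·R^(2/3)·S^(1/2) = (1/0.013) × 1.498 × 0.3242^(2/3) × 0.00044^(1/2) = 1.140 m³/s
V = Q/A = 1.140/1.498 = 0.7614 m/s

0.761 m/s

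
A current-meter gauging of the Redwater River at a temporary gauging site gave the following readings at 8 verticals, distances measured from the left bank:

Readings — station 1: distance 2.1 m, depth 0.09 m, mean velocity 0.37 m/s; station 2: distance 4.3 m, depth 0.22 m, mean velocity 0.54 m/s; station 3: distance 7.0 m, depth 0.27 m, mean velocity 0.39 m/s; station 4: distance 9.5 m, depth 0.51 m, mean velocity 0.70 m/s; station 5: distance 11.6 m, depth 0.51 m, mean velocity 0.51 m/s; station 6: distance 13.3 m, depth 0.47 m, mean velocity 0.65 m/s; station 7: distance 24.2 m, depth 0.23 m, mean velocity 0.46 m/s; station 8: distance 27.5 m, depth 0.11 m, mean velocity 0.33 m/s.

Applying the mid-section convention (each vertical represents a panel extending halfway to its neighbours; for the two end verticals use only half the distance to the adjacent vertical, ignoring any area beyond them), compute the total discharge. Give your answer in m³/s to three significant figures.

w_1 = (4.3 − 2.1)/2 = 1.1 m; q_1 = 0.37 × 0.09 × 1.1 = 0.03663 m³/s
w_2 = (7.0 − 2.1)/2 = 2.45 m; q_2 = 0.54 × 0.22 × 2.45 = 0.2911 m³/s
w_3 = (9.5 − 4.3)/2 = 2.6 m; q_3 = 0.39 × 0.27 × 2.6 = 0.2738 m³/s
w_4 = (11.6 − 7.0)/2 = 2.3 m; q_4 = 0.70 × 0.51 × 2.3 = 0.8211 m³/s
w_5 = (13.3 − 9.5)/2 = 1.9 m; q_5 = 0.51 × 0.51 × 1.9 = 0.4942 m³/s
w_6 = (24.2 − 11.6)/2 = 6.3 m; q_6 = 0.65 × 0.47 × 6.3 = 1.925 m³/s
w_7 = (27.5 − 13.3)/2 = 7.1 m; q_7 = 0.46 × 0.23 × 7.1 = 0.7512 m³/s
w_8 = (27.5 − 24.2)/2 = 1.65 m; q_8 = 0.33 × 0.11 × 1.65 = 0.05990 m³/s
Q = Σ qᵢ = 4.652 m³/s

4.65 m³/s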